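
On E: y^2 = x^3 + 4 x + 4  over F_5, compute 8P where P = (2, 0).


k = 8 = 1000_2 (binary, LSB first: 0001)
Double-and-add from P = (2, 0):
  bit 0 = 0: acc unchanged = O
  bit 1 = 0: acc unchanged = O
  bit 2 = 0: acc unchanged = O
  bit 3 = 1: acc = O + O = O

8P = O


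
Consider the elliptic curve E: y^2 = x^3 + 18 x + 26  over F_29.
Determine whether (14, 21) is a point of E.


Check whether y^2 = x^3 + 18 x + 26 (mod 29) for (x, y) = (14, 21).
LHS: y^2 = 21^2 mod 29 = 6
RHS: x^3 + 18 x + 26 = 14^3 + 18*14 + 26 mod 29 = 6
LHS = RHS

Yes, on the curve


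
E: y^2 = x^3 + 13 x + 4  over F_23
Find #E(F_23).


For each x in F_23, count y with y^2 = x^3 + 13 x + 4 mod 23:
  x = 0: RHS = 4, y in [2, 21]  -> 2 point(s)
  x = 1: RHS = 18, y in [8, 15]  -> 2 point(s)
  x = 3: RHS = 1, y in [1, 22]  -> 2 point(s)
  x = 7: RHS = 1, y in [1, 22]  -> 2 point(s)
  x = 11: RHS = 6, y in [11, 12]  -> 2 point(s)
  x = 12: RHS = 2, y in [5, 18]  -> 2 point(s)
  x = 13: RHS = 1, y in [1, 22]  -> 2 point(s)
  x = 14: RHS = 9, y in [3, 20]  -> 2 point(s)
  x = 15: RHS = 9, y in [3, 20]  -> 2 point(s)
  x = 17: RHS = 9, y in [3, 20]  -> 2 point(s)
  x = 19: RHS = 3, y in [7, 16]  -> 2 point(s)
  x = 21: RHS = 16, y in [4, 19]  -> 2 point(s)
  x = 22: RHS = 13, y in [6, 17]  -> 2 point(s)
Affine points: 26. Add the point at infinity: total = 27.

#E(F_23) = 27


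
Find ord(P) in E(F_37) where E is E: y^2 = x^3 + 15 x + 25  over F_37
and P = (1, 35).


Compute successive multiples of P until we hit O:
  1P = (1, 35)
  2P = (9, 1)
  3P = (15, 6)
  4P = (10, 18)
  5P = (25, 35)
  6P = (11, 2)
  7P = (0, 32)
  8P = (8, 18)
  ... (continuing to 46P)
  46P = O

ord(P) = 46


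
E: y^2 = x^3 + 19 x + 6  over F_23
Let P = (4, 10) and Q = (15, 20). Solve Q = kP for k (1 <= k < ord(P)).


Enumerate multiples of P until we hit Q = (15, 20):
  1P = (4, 10)
  2P = (18, 19)
  3P = (2, 11)
  4P = (0, 11)
  5P = (9, 20)
  6P = (14, 16)
  7P = (21, 12)
  8P = (16, 17)
  9P = (15, 20)
Match found at i = 9.

k = 9


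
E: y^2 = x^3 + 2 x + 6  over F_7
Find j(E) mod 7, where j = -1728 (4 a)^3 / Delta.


Delta = -16(4 a^3 + 27 b^2) mod 7 = 1
-1728 * (4 a)^3 = -1728 * (4*2)^3 mod 7 = 1
j = 1 * 1^(-1) mod 7 = 1

j = 1 (mod 7)


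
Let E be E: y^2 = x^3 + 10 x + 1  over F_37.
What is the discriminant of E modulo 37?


4 a^3 + 27 b^2 = 4*10^3 + 27*1^2 = 4000 + 27 = 4027
Delta = -16 * (4027) = -64432
Delta mod 37 = 22

Delta = 22 (mod 37)


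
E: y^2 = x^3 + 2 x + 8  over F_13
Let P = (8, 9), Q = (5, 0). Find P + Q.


P != Q, so use the chord formula.
s = (y2 - y1) / (x2 - x1) = (4) / (10) mod 13 = 3
x3 = s^2 - x1 - x2 mod 13 = 3^2 - 8 - 5 = 9
y3 = s (x1 - x3) - y1 mod 13 = 3 * (8 - 9) - 9 = 1

P + Q = (9, 1)


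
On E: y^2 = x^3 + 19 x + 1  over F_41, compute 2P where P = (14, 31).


Doubling: s = (3 x1^2 + a) / (2 y1)
s = (3*14^2 + 19) / (2*31) mod 41 = 25
x3 = s^2 - 2 x1 mod 41 = 25^2 - 2*14 = 23
y3 = s (x1 - x3) - y1 mod 41 = 25 * (14 - 23) - 31 = 31

2P = (23, 31)


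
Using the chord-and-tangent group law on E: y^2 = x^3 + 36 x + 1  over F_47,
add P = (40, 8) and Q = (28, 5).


P != Q, so use the chord formula.
s = (y2 - y1) / (x2 - x1) = (44) / (35) mod 47 = 12
x3 = s^2 - x1 - x2 mod 47 = 12^2 - 40 - 28 = 29
y3 = s (x1 - x3) - y1 mod 47 = 12 * (40 - 29) - 8 = 30

P + Q = (29, 30)


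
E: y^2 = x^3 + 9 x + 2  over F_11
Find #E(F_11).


For each x in F_11, count y with y^2 = x^3 + 9 x + 2 mod 11:
  x = 1: RHS = 1, y in [1, 10]  -> 2 point(s)
  x = 3: RHS = 1, y in [1, 10]  -> 2 point(s)
  x = 4: RHS = 3, y in [5, 6]  -> 2 point(s)
  x = 7: RHS = 1, y in [1, 10]  -> 2 point(s)
  x = 8: RHS = 3, y in [5, 6]  -> 2 point(s)
  x = 9: RHS = 9, y in [3, 8]  -> 2 point(s)
  x = 10: RHS = 3, y in [5, 6]  -> 2 point(s)
Affine points: 14. Add the point at infinity: total = 15.

#E(F_11) = 15


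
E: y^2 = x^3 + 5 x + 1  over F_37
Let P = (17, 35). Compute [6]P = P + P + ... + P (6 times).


k = 6 = 110_2 (binary, LSB first: 011)
Double-and-add from P = (17, 35):
  bit 0 = 0: acc unchanged = O
  bit 1 = 1: acc = O + (19, 31) = (19, 31)
  bit 2 = 1: acc = (19, 31) + (26, 24) = (30, 17)

6P = (30, 17)


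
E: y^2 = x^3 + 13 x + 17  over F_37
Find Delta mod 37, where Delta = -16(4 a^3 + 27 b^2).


4 a^3 + 27 b^2 = 4*13^3 + 27*17^2 = 8788 + 7803 = 16591
Delta = -16 * (16591) = -265456
Delta mod 37 = 19

Delta = 19 (mod 37)


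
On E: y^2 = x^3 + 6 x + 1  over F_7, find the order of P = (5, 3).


Compute successive multiples of P until we hit O:
  1P = (5, 3)
  2P = (6, 1)
  3P = (0, 1)
  4P = (3, 2)
  5P = (1, 6)
  6P = (2, 0)
  7P = (1, 1)
  8P = (3, 5)
  ... (continuing to 12P)
  12P = O

ord(P) = 12


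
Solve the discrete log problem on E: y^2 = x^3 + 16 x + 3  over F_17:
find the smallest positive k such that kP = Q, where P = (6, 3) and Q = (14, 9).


Enumerate multiples of P until we hit Q = (14, 9):
  1P = (6, 3)
  2P = (9, 3)
  3P = (2, 14)
  4P = (7, 4)
  5P = (5, 15)
  6P = (14, 8)
  7P = (12, 6)
  8P = (12, 11)
  9P = (14, 9)
Match found at i = 9.

k = 9


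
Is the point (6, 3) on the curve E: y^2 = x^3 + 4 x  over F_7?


Check whether y^2 = x^3 + 4 x + 0 (mod 7) for (x, y) = (6, 3).
LHS: y^2 = 3^2 mod 7 = 2
RHS: x^3 + 4 x + 0 = 6^3 + 4*6 + 0 mod 7 = 2
LHS = RHS

Yes, on the curve


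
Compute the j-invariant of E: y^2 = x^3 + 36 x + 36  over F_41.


Delta = -16(4 a^3 + 27 b^2) mod 41 = 29
-1728 * (4 a)^3 = -1728 * (4*36)^3 mod 41 = 30
j = 30 * 29^(-1) mod 41 = 18

j = 18 (mod 41)


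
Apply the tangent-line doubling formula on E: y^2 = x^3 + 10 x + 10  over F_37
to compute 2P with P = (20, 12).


Doubling: s = (3 x1^2 + a) / (2 y1)
s = (3*20^2 + 10) / (2*12) mod 37 = 35
x3 = s^2 - 2 x1 mod 37 = 35^2 - 2*20 = 1
y3 = s (x1 - x3) - y1 mod 37 = 35 * (20 - 1) - 12 = 24

2P = (1, 24)


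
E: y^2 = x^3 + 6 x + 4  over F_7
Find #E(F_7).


For each x in F_7, count y with y^2 = x^3 + 6 x + 4 mod 7:
  x = 0: RHS = 4, y in [2, 5]  -> 2 point(s)
  x = 1: RHS = 4, y in [2, 5]  -> 2 point(s)
  x = 3: RHS = 0, y in [0]  -> 1 point(s)
  x = 4: RHS = 1, y in [1, 6]  -> 2 point(s)
  x = 6: RHS = 4, y in [2, 5]  -> 2 point(s)
Affine points: 9. Add the point at infinity: total = 10.

#E(F_7) = 10


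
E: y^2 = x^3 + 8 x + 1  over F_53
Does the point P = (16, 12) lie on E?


Check whether y^2 = x^3 + 8 x + 1 (mod 53) for (x, y) = (16, 12).
LHS: y^2 = 12^2 mod 53 = 38
RHS: x^3 + 8 x + 1 = 16^3 + 8*16 + 1 mod 53 = 38
LHS = RHS

Yes, on the curve


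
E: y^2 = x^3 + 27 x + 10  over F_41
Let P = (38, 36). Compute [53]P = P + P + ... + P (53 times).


k = 53 = 110101_2 (binary, LSB first: 101011)
Double-and-add from P = (38, 36):
  bit 0 = 1: acc = O + (38, 36) = (38, 36)
  bit 1 = 0: acc unchanged = (38, 36)
  bit 2 = 1: acc = (38, 36) + (24, 38) = (15, 31)
  bit 3 = 0: acc unchanged = (15, 31)
  bit 4 = 1: acc = (15, 31) + (40, 8) = (2, 21)
  bit 5 = 1: acc = (2, 21) + (10, 38) = (38, 5)

53P = (38, 5)


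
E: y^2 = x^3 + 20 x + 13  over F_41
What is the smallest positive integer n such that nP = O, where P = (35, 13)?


Compute successive multiples of P until we hit O:
  1P = (35, 13)
  2P = (3, 31)
  3P = (7, 2)
  4P = (15, 30)
  5P = (40, 22)
  6P = (25, 5)
  7P = (21, 31)
  8P = (31, 17)
  ... (continuing to 49P)
  49P = O

ord(P) = 49


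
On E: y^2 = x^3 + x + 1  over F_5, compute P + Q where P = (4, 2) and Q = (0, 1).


P != Q, so use the chord formula.
s = (y2 - y1) / (x2 - x1) = (4) / (1) mod 5 = 4
x3 = s^2 - x1 - x2 mod 5 = 4^2 - 4 - 0 = 2
y3 = s (x1 - x3) - y1 mod 5 = 4 * (4 - 2) - 2 = 1

P + Q = (2, 1)


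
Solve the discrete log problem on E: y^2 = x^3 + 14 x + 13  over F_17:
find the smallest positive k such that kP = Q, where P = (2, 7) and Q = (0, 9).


Enumerate multiples of P until we hit Q = (0, 9):
  1P = (2, 7)
  2P = (5, 2)
  3P = (9, 16)
  4P = (8, 12)
  5P = (11, 11)
  6P = (0, 9)
Match found at i = 6.

k = 6


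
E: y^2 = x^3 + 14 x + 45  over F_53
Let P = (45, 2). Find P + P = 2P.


Doubling: s = (3 x1^2 + a) / (2 y1)
s = (3*45^2 + 14) / (2*2) mod 53 = 25
x3 = s^2 - 2 x1 mod 53 = 25^2 - 2*45 = 5
y3 = s (x1 - x3) - y1 mod 53 = 25 * (45 - 5) - 2 = 44

2P = (5, 44)


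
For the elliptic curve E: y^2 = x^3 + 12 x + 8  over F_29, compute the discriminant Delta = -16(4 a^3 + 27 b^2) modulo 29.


4 a^3 + 27 b^2 = 4*12^3 + 27*8^2 = 6912 + 1728 = 8640
Delta = -16 * (8640) = -138240
Delta mod 29 = 3

Delta = 3 (mod 29)


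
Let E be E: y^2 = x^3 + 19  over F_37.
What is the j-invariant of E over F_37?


Delta = -16(4 a^3 + 27 b^2) mod 37 = 3
-1728 * (4 a)^3 = -1728 * (4*0)^3 mod 37 = 0
j = 0 * 3^(-1) mod 37 = 0

j = 0 (mod 37)


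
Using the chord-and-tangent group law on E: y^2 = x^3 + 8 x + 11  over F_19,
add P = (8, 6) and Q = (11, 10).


P != Q, so use the chord formula.
s = (y2 - y1) / (x2 - x1) = (4) / (3) mod 19 = 14
x3 = s^2 - x1 - x2 mod 19 = 14^2 - 8 - 11 = 6
y3 = s (x1 - x3) - y1 mod 19 = 14 * (8 - 6) - 6 = 3

P + Q = (6, 3)


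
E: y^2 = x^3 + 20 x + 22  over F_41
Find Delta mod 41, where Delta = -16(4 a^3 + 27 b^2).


4 a^3 + 27 b^2 = 4*20^3 + 27*22^2 = 32000 + 13068 = 45068
Delta = -16 * (45068) = -721088
Delta mod 41 = 20

Delta = 20 (mod 41)


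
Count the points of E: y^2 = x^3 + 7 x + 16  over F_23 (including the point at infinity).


For each x in F_23, count y with y^2 = x^3 + 7 x + 16 mod 23:
  x = 0: RHS = 16, y in [4, 19]  -> 2 point(s)
  x = 1: RHS = 1, y in [1, 22]  -> 2 point(s)
  x = 3: RHS = 18, y in [8, 15]  -> 2 point(s)
  x = 4: RHS = 16, y in [4, 19]  -> 2 point(s)
  x = 8: RHS = 9, y in [3, 20]  -> 2 point(s)
  x = 9: RHS = 3, y in [7, 16]  -> 2 point(s)
  x = 13: RHS = 4, y in [2, 21]  -> 2 point(s)
  x = 14: RHS = 6, y in [11, 12]  -> 2 point(s)
  x = 15: RHS = 0, y in [0]  -> 1 point(s)
  x = 19: RHS = 16, y in [4, 19]  -> 2 point(s)
  x = 22: RHS = 8, y in [10, 13]  -> 2 point(s)
Affine points: 21. Add the point at infinity: total = 22.

#E(F_23) = 22


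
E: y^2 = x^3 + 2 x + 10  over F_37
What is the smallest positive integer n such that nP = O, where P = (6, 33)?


Compute successive multiples of P until we hit O:
  1P = (6, 33)
  2P = (36, 28)
  3P = (31, 2)
  4P = (28, 15)
  5P = (0, 26)
  6P = (19, 32)
  7P = (5, 21)
  8P = (22, 34)
  ... (continuing to 40P)
  40P = O

ord(P) = 40


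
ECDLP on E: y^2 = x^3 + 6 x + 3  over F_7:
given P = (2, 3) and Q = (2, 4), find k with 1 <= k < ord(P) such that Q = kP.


Enumerate multiples of P until we hit Q = (2, 4):
  1P = (2, 3)
  2P = (5, 2)
  3P = (4, 0)
  4P = (5, 5)
  5P = (2, 4)
Match found at i = 5.

k = 5


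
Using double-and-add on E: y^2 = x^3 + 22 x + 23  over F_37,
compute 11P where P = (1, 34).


k = 11 = 1011_2 (binary, LSB first: 1101)
Double-and-add from P = (1, 34):
  bit 0 = 1: acc = O + (1, 34) = (1, 34)
  bit 1 = 1: acc = (1, 34) + (2, 1) = (13, 29)
  bit 2 = 0: acc unchanged = (13, 29)
  bit 3 = 1: acc = (13, 29) + (6, 1) = (34, 35)

11P = (34, 35)


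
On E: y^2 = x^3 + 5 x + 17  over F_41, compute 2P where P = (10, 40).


Doubling: s = (3 x1^2 + a) / (2 y1)
s = (3*10^2 + 5) / (2*40) mod 41 = 32
x3 = s^2 - 2 x1 mod 41 = 32^2 - 2*10 = 20
y3 = s (x1 - x3) - y1 mod 41 = 32 * (10 - 20) - 40 = 9

2P = (20, 9)


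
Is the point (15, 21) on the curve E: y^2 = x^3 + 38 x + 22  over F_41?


Check whether y^2 = x^3 + 38 x + 22 (mod 41) for (x, y) = (15, 21).
LHS: y^2 = 21^2 mod 41 = 31
RHS: x^3 + 38 x + 22 = 15^3 + 38*15 + 22 mod 41 = 31
LHS = RHS

Yes, on the curve


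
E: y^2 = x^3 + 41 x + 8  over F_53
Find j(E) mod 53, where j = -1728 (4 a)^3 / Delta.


Delta = -16(4 a^3 + 27 b^2) mod 53 = 52
-1728 * (4 a)^3 = -1728 * (4*41)^3 mod 53 = 28
j = 28 * 52^(-1) mod 53 = 25

j = 25 (mod 53)


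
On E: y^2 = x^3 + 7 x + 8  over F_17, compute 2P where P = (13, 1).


k = 2 = 10_2 (binary, LSB first: 01)
Double-and-add from P = (13, 1):
  bit 0 = 0: acc unchanged = O
  bit 1 = 1: acc = O + (12, 1) = (12, 1)

2P = (12, 1)


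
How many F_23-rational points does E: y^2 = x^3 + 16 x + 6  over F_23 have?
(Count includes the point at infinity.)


For each x in F_23, count y with y^2 = x^3 + 16 x + 6 mod 23:
  x = 0: RHS = 6, y in [11, 12]  -> 2 point(s)
  x = 1: RHS = 0, y in [0]  -> 1 point(s)
  x = 2: RHS = 0, y in [0]  -> 1 point(s)
  x = 3: RHS = 12, y in [9, 14]  -> 2 point(s)
  x = 5: RHS = 4, y in [2, 21]  -> 2 point(s)
  x = 7: RHS = 1, y in [1, 22]  -> 2 point(s)
  x = 8: RHS = 2, y in [5, 18]  -> 2 point(s)
  x = 10: RHS = 16, y in [4, 19]  -> 2 point(s)
  x = 11: RHS = 18, y in [8, 15]  -> 2 point(s)
  x = 17: RHS = 16, y in [4, 19]  -> 2 point(s)
  x = 18: RHS = 8, y in [10, 13]  -> 2 point(s)
  x = 19: RHS = 16, y in [4, 19]  -> 2 point(s)
  x = 20: RHS = 0, y in [0]  -> 1 point(s)
  x = 21: RHS = 12, y in [9, 14]  -> 2 point(s)
  x = 22: RHS = 12, y in [9, 14]  -> 2 point(s)
Affine points: 27. Add the point at infinity: total = 28.

#E(F_23) = 28


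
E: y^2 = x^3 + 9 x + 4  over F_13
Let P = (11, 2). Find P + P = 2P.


Doubling: s = (3 x1^2 + a) / (2 y1)
s = (3*11^2 + 9) / (2*2) mod 13 = 2
x3 = s^2 - 2 x1 mod 13 = 2^2 - 2*11 = 8
y3 = s (x1 - x3) - y1 mod 13 = 2 * (11 - 8) - 2 = 4

2P = (8, 4)


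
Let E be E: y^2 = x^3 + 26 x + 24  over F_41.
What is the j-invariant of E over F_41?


Delta = -16(4 a^3 + 27 b^2) mod 41 = 9
-1728 * (4 a)^3 = -1728 * (4*26)^3 mod 41 = 31
j = 31 * 9^(-1) mod 41 = 8

j = 8 (mod 41)


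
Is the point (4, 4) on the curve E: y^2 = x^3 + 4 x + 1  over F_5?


Check whether y^2 = x^3 + 4 x + 1 (mod 5) for (x, y) = (4, 4).
LHS: y^2 = 4^2 mod 5 = 1
RHS: x^3 + 4 x + 1 = 4^3 + 4*4 + 1 mod 5 = 1
LHS = RHS

Yes, on the curve


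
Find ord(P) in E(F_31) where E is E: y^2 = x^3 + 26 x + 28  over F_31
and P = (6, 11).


Compute successive multiples of P until we hit O:
  1P = (6, 11)
  2P = (21, 16)
  3P = (11, 8)
  4P = (28, 27)
  5P = (17, 12)
  6P = (18, 2)
  7P = (25, 11)
  8P = (0, 20)
  ... (continuing to 31P)
  31P = O

ord(P) = 31


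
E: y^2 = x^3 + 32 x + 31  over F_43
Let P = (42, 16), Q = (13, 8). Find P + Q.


P != Q, so use the chord formula.
s = (y2 - y1) / (x2 - x1) = (35) / (14) mod 43 = 24
x3 = s^2 - x1 - x2 mod 43 = 24^2 - 42 - 13 = 5
y3 = s (x1 - x3) - y1 mod 43 = 24 * (42 - 5) - 16 = 12

P + Q = (5, 12)


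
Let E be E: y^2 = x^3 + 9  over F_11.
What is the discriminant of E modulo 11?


4 a^3 + 27 b^2 = 4*0^3 + 27*9^2 = 0 + 2187 = 2187
Delta = -16 * (2187) = -34992
Delta mod 11 = 10

Delta = 10 (mod 11)


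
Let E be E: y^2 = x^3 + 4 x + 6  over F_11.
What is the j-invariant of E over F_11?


Delta = -16(4 a^3 + 27 b^2) mod 11 = 9
-1728 * (4 a)^3 = -1728 * (4*4)^3 mod 11 = 7
j = 7 * 9^(-1) mod 11 = 2

j = 2 (mod 11)


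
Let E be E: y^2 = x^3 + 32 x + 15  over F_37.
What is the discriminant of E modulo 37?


4 a^3 + 27 b^2 = 4*32^3 + 27*15^2 = 131072 + 6075 = 137147
Delta = -16 * (137147) = -2194352
Delta mod 37 = 7

Delta = 7 (mod 37)


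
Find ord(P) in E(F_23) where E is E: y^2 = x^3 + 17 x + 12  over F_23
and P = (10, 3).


Compute successive multiples of P until we hit O:
  1P = (10, 3)
  2P = (12, 14)
  3P = (14, 21)
  4P = (2, 10)
  5P = (15, 10)
  6P = (11, 14)
  7P = (8, 19)
  8P = (0, 9)
  ... (continuing to 31P)
  31P = O

ord(P) = 31


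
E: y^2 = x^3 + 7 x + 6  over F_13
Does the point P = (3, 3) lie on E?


Check whether y^2 = x^3 + 7 x + 6 (mod 13) for (x, y) = (3, 3).
LHS: y^2 = 3^2 mod 13 = 9
RHS: x^3 + 7 x + 6 = 3^3 + 7*3 + 6 mod 13 = 2
LHS != RHS

No, not on the curve


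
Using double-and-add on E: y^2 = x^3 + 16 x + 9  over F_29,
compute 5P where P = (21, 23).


k = 5 = 101_2 (binary, LSB first: 101)
Double-and-add from P = (21, 23):
  bit 0 = 1: acc = O + (21, 23) = (21, 23)
  bit 1 = 0: acc unchanged = (21, 23)
  bit 2 = 1: acc = (21, 23) + (23, 25) = (15, 12)

5P = (15, 12)


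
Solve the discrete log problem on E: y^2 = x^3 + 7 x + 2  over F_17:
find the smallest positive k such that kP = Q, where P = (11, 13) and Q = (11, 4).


Enumerate multiples of P until we hit Q = (11, 4):
  1P = (11, 13)
  2P = (8, 14)
  3P = (0, 6)
  4P = (5, 14)
  5P = (10, 1)
  6P = (4, 3)
  7P = (3, 13)
  8P = (3, 4)
  9P = (4, 14)
  10P = (10, 16)
  11P = (5, 3)
  12P = (0, 11)
  13P = (8, 3)
  14P = (11, 4)
Match found at i = 14.

k = 14


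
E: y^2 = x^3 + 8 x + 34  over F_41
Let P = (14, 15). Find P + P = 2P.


Doubling: s = (3 x1^2 + a) / (2 y1)
s = (3*14^2 + 8) / (2*15) mod 41 = 39
x3 = s^2 - 2 x1 mod 41 = 39^2 - 2*14 = 17
y3 = s (x1 - x3) - y1 mod 41 = 39 * (14 - 17) - 15 = 32

2P = (17, 32)


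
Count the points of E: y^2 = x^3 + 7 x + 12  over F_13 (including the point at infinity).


For each x in F_13, count y with y^2 = x^3 + 7 x + 12 mod 13:
  x = 0: RHS = 12, y in [5, 8]  -> 2 point(s)
  x = 4: RHS = 0, y in [0]  -> 1 point(s)
  x = 5: RHS = 3, y in [4, 9]  -> 2 point(s)
  x = 6: RHS = 10, y in [6, 7]  -> 2 point(s)
  x = 7: RHS = 1, y in [1, 12]  -> 2 point(s)
  x = 10: RHS = 3, y in [4, 9]  -> 2 point(s)
  x = 11: RHS = 3, y in [4, 9]  -> 2 point(s)
  x = 12: RHS = 4, y in [2, 11]  -> 2 point(s)
Affine points: 15. Add the point at infinity: total = 16.

#E(F_13) = 16


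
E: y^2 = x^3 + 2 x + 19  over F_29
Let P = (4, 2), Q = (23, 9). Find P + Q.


P != Q, so use the chord formula.
s = (y2 - y1) / (x2 - x1) = (7) / (19) mod 29 = 8
x3 = s^2 - x1 - x2 mod 29 = 8^2 - 4 - 23 = 8
y3 = s (x1 - x3) - y1 mod 29 = 8 * (4 - 8) - 2 = 24

P + Q = (8, 24)


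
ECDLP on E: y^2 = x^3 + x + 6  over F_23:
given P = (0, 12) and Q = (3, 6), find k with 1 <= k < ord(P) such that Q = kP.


Enumerate multiples of P until we hit Q = (3, 6):
  1P = (0, 12)
  2P = (1, 10)
  3P = (3, 17)
  4P = (10, 2)
  5P = (14, 2)
  6P = (2, 19)
  7P = (16, 1)
  8P = (9, 10)
  9P = (22, 21)
  10P = (13, 13)
  11P = (13, 10)
  12P = (22, 2)
  13P = (9, 13)
  14P = (16, 22)
  15P = (2, 4)
  16P = (14, 21)
  17P = (10, 21)
  18P = (3, 6)
Match found at i = 18.

k = 18


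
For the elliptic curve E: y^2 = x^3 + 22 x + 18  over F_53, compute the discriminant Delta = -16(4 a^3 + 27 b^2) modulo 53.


4 a^3 + 27 b^2 = 4*22^3 + 27*18^2 = 42592 + 8748 = 51340
Delta = -16 * (51340) = -821440
Delta mod 53 = 7

Delta = 7 (mod 53)


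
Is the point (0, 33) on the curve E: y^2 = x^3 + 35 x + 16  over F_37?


Check whether y^2 = x^3 + 35 x + 16 (mod 37) for (x, y) = (0, 33).
LHS: y^2 = 33^2 mod 37 = 16
RHS: x^3 + 35 x + 16 = 0^3 + 35*0 + 16 mod 37 = 16
LHS = RHS

Yes, on the curve


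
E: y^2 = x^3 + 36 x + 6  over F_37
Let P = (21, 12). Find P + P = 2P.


Doubling: s = (3 x1^2 + a) / (2 y1)
s = (3*21^2 + 36) / (2*12) mod 37 = 15
x3 = s^2 - 2 x1 mod 37 = 15^2 - 2*21 = 35
y3 = s (x1 - x3) - y1 mod 37 = 15 * (21 - 35) - 12 = 0

2P = (35, 0)


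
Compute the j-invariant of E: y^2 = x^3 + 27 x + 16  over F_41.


Delta = -16(4 a^3 + 27 b^2) mod 41 = 39
-1728 * (4 a)^3 = -1728 * (4*27)^3 mod 41 = 37
j = 37 * 39^(-1) mod 41 = 2

j = 2 (mod 41)


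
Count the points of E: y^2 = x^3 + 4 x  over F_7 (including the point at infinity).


For each x in F_7, count y with y^2 = x^3 + 4 x + 0 mod 7:
  x = 0: RHS = 0, y in [0]  -> 1 point(s)
  x = 2: RHS = 2, y in [3, 4]  -> 2 point(s)
  x = 3: RHS = 4, y in [2, 5]  -> 2 point(s)
  x = 6: RHS = 2, y in [3, 4]  -> 2 point(s)
Affine points: 7. Add the point at infinity: total = 8.

#E(F_7) = 8


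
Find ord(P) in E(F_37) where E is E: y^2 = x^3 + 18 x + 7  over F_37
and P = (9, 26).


Compute successive multiples of P until we hit O:
  1P = (9, 26)
  2P = (8, 21)
  3P = (8, 16)
  4P = (9, 11)
  5P = O

ord(P) = 5


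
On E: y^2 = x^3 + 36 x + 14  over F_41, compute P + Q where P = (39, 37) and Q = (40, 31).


P != Q, so use the chord formula.
s = (y2 - y1) / (x2 - x1) = (35) / (1) mod 41 = 35
x3 = s^2 - x1 - x2 mod 41 = 35^2 - 39 - 40 = 39
y3 = s (x1 - x3) - y1 mod 41 = 35 * (39 - 39) - 37 = 4

P + Q = (39, 4)


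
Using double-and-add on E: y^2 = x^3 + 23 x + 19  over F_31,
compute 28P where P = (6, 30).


k = 28 = 11100_2 (binary, LSB first: 00111)
Double-and-add from P = (6, 30):
  bit 0 = 0: acc unchanged = O
  bit 1 = 0: acc unchanged = O
  bit 2 = 1: acc = O + (0, 22) = (0, 22)
  bit 3 = 1: acc = (0, 22) + (9, 5) = (16, 22)
  bit 4 = 1: acc = (16, 22) + (15, 9) = (14, 4)

28P = (14, 4)


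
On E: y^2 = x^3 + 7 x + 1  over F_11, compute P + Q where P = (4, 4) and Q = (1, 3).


P != Q, so use the chord formula.
s = (y2 - y1) / (x2 - x1) = (10) / (8) mod 11 = 4
x3 = s^2 - x1 - x2 mod 11 = 4^2 - 4 - 1 = 0
y3 = s (x1 - x3) - y1 mod 11 = 4 * (4 - 0) - 4 = 1

P + Q = (0, 1)


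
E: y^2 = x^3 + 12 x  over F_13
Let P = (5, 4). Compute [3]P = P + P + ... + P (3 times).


k = 3 = 11_2 (binary, LSB first: 11)
Double-and-add from P = (5, 4):
  bit 0 = 1: acc = O + (5, 4) = (5, 4)
  bit 1 = 1: acc = (5, 4) + (0, 0) = (5, 9)

3P = (5, 9)


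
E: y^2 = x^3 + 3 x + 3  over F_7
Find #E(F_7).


For each x in F_7, count y with y^2 = x^3 + 3 x + 3 mod 7:
  x = 1: RHS = 0, y in [0]  -> 1 point(s)
  x = 3: RHS = 4, y in [2, 5]  -> 2 point(s)
  x = 4: RHS = 2, y in [3, 4]  -> 2 point(s)
Affine points: 5. Add the point at infinity: total = 6.

#E(F_7) = 6


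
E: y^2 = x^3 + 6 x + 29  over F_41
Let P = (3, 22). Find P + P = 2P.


Doubling: s = (3 x1^2 + a) / (2 y1)
s = (3*3^2 + 6) / (2*22) mod 41 = 11
x3 = s^2 - 2 x1 mod 41 = 11^2 - 2*3 = 33
y3 = s (x1 - x3) - y1 mod 41 = 11 * (3 - 33) - 22 = 17

2P = (33, 17)


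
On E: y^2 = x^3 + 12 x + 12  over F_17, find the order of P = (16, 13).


Compute successive multiples of P until we hit O:
  1P = (16, 13)
  2P = (1, 12)
  3P = (13, 11)
  4P = (13, 6)
  5P = (1, 5)
  6P = (16, 4)
  7P = O

ord(P) = 7


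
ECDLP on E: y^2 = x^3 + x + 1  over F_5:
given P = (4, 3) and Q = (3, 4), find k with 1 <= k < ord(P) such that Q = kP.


Enumerate multiples of P until we hit Q = (3, 4):
  1P = (4, 3)
  2P = (3, 1)
  3P = (2, 1)
  4P = (0, 1)
  5P = (0, 4)
  6P = (2, 4)
  7P = (3, 4)
Match found at i = 7.

k = 7


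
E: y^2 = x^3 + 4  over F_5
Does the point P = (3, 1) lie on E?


Check whether y^2 = x^3 + 0 x + 4 (mod 5) for (x, y) = (3, 1).
LHS: y^2 = 1^2 mod 5 = 1
RHS: x^3 + 0 x + 4 = 3^3 + 0*3 + 4 mod 5 = 1
LHS = RHS

Yes, on the curve


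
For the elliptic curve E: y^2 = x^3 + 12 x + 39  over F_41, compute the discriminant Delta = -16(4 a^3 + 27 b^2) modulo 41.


4 a^3 + 27 b^2 = 4*12^3 + 27*39^2 = 6912 + 41067 = 47979
Delta = -16 * (47979) = -767664
Delta mod 41 = 20

Delta = 20 (mod 41)


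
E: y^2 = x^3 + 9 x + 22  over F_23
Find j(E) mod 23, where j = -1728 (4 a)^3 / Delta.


Delta = -16(4 a^3 + 27 b^2) mod 23 = 16
-1728 * (4 a)^3 = -1728 * (4*9)^3 mod 23 = 10
j = 10 * 16^(-1) mod 23 = 15

j = 15 (mod 23)


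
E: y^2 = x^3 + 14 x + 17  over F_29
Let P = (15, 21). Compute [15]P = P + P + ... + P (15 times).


k = 15 = 1111_2 (binary, LSB first: 1111)
Double-and-add from P = (15, 21):
  bit 0 = 1: acc = O + (15, 21) = (15, 21)
  bit 1 = 1: acc = (15, 21) + (24, 24) = (3, 12)
  bit 2 = 1: acc = (3, 12) + (17, 21) = (14, 12)
  bit 3 = 1: acc = (14, 12) + (23, 23) = (25, 10)

15P = (25, 10)


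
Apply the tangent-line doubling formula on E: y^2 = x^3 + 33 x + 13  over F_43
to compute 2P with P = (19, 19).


Doubling: s = (3 x1^2 + a) / (2 y1)
s = (3*19^2 + 33) / (2*19) mod 43 = 9
x3 = s^2 - 2 x1 mod 43 = 9^2 - 2*19 = 0
y3 = s (x1 - x3) - y1 mod 43 = 9 * (19 - 0) - 19 = 23

2P = (0, 23)


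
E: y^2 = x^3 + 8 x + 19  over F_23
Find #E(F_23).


For each x in F_23, count y with y^2 = x^3 + 8 x + 19 mod 23:
  x = 3: RHS = 1, y in [1, 22]  -> 2 point(s)
  x = 4: RHS = 0, y in [0]  -> 1 point(s)
  x = 5: RHS = 0, y in [0]  -> 1 point(s)
  x = 7: RHS = 4, y in [2, 21]  -> 2 point(s)
  x = 10: RHS = 18, y in [8, 15]  -> 2 point(s)
  x = 11: RHS = 12, y in [9, 14]  -> 2 point(s)
  x = 12: RHS = 3, y in [7, 16]  -> 2 point(s)
  x = 14: RHS = 0, y in [0]  -> 1 point(s)
  x = 15: RHS = 18, y in [8, 15]  -> 2 point(s)
  x = 17: RHS = 8, y in [10, 13]  -> 2 point(s)
  x = 21: RHS = 18, y in [8, 15]  -> 2 point(s)
Affine points: 19. Add the point at infinity: total = 20.

#E(F_23) = 20


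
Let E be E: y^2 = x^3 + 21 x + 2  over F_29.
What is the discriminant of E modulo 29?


4 a^3 + 27 b^2 = 4*21^3 + 27*2^2 = 37044 + 108 = 37152
Delta = -16 * (37152) = -594432
Delta mod 29 = 10

Delta = 10 (mod 29)


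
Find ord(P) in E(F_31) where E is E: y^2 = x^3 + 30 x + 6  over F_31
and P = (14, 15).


Compute successive multiples of P until we hit O:
  1P = (14, 15)
  2P = (7, 30)
  3P = (7, 1)
  4P = (14, 16)
  5P = O

ord(P) = 5


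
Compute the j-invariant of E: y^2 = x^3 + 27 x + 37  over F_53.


Delta = -16(4 a^3 + 27 b^2) mod 53 = 11
-1728 * (4 a)^3 = -1728 * (4*27)^3 mod 53 = 9
j = 9 * 11^(-1) mod 53 = 49

j = 49 (mod 53)


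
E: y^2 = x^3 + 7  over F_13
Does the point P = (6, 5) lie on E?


Check whether y^2 = x^3 + 0 x + 7 (mod 13) for (x, y) = (6, 5).
LHS: y^2 = 5^2 mod 13 = 12
RHS: x^3 + 0 x + 7 = 6^3 + 0*6 + 7 mod 13 = 2
LHS != RHS

No, not on the curve


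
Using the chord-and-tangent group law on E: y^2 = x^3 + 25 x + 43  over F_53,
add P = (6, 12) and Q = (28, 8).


P != Q, so use the chord formula.
s = (y2 - y1) / (x2 - x1) = (49) / (22) mod 53 = 48
x3 = s^2 - x1 - x2 mod 53 = 48^2 - 6 - 28 = 44
y3 = s (x1 - x3) - y1 mod 53 = 48 * (6 - 44) - 12 = 19

P + Q = (44, 19)


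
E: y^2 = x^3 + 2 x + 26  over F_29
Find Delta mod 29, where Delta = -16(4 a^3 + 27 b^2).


4 a^3 + 27 b^2 = 4*2^3 + 27*26^2 = 32 + 18252 = 18284
Delta = -16 * (18284) = -292544
Delta mod 29 = 8

Delta = 8 (mod 29)


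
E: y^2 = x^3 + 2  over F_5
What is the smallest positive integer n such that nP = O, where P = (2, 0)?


Compute successive multiples of P until we hit O:
  1P = (2, 0)
  2P = O

ord(P) = 2


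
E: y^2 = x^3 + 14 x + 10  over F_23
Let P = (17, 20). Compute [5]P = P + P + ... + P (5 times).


k = 5 = 101_2 (binary, LSB first: 101)
Double-and-add from P = (17, 20):
  bit 0 = 1: acc = O + (17, 20) = (17, 20)
  bit 1 = 0: acc unchanged = (17, 20)
  bit 2 = 1: acc = (17, 20) + (11, 0) = (1, 18)

5P = (1, 18)


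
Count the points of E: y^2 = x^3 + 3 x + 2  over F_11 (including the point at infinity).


For each x in F_11, count y with y^2 = x^3 + 3 x + 2 mod 11:
  x = 2: RHS = 5, y in [4, 7]  -> 2 point(s)
  x = 3: RHS = 5, y in [4, 7]  -> 2 point(s)
  x = 4: RHS = 1, y in [1, 10]  -> 2 point(s)
  x = 6: RHS = 5, y in [4, 7]  -> 2 point(s)
  x = 7: RHS = 3, y in [5, 6]  -> 2 point(s)
  x = 10: RHS = 9, y in [3, 8]  -> 2 point(s)
Affine points: 12. Add the point at infinity: total = 13.

#E(F_11) = 13


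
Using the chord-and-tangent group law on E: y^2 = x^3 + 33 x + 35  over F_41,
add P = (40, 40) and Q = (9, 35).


P != Q, so use the chord formula.
s = (y2 - y1) / (x2 - x1) = (36) / (10) mod 41 = 20
x3 = s^2 - x1 - x2 mod 41 = 20^2 - 40 - 9 = 23
y3 = s (x1 - x3) - y1 mod 41 = 20 * (40 - 23) - 40 = 13

P + Q = (23, 13)


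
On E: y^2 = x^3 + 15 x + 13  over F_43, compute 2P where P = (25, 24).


Doubling: s = (3 x1^2 + a) / (2 y1)
s = (3*25^2 + 15) / (2*24) mod 43 = 34
x3 = s^2 - 2 x1 mod 43 = 34^2 - 2*25 = 31
y3 = s (x1 - x3) - y1 mod 43 = 34 * (25 - 31) - 24 = 30

2P = (31, 30)


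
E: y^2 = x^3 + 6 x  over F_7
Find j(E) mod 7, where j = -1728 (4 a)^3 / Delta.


Delta = -16(4 a^3 + 27 b^2) mod 7 = 1
-1728 * (4 a)^3 = -1728 * (4*6)^3 mod 7 = 6
j = 6 * 1^(-1) mod 7 = 6

j = 6 (mod 7)


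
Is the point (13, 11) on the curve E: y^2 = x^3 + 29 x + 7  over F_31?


Check whether y^2 = x^3 + 29 x + 7 (mod 31) for (x, y) = (13, 11).
LHS: y^2 = 11^2 mod 31 = 28
RHS: x^3 + 29 x + 7 = 13^3 + 29*13 + 7 mod 31 = 8
LHS != RHS

No, not on the curve


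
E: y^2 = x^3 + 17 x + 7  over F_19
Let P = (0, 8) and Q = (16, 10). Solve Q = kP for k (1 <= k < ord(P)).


Enumerate multiples of P until we hit Q = (16, 10):
  1P = (0, 8)
  2P = (11, 10)
  3P = (14, 5)
  4P = (16, 9)
  5P = (1, 5)
  6P = (8, 16)
  7P = (12, 18)
  8P = (4, 14)
  9P = (3, 16)
  10P = (2, 12)
  11P = (2, 7)
  12P = (3, 3)
  13P = (4, 5)
  14P = (12, 1)
  15P = (8, 3)
  16P = (1, 14)
  17P = (16, 10)
Match found at i = 17.

k = 17


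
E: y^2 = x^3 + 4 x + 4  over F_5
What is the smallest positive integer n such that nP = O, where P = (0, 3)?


Compute successive multiples of P until we hit O:
  1P = (0, 3)
  2P = (1, 3)
  3P = (4, 2)
  4P = (2, 0)
  5P = (4, 3)
  6P = (1, 2)
  7P = (0, 2)
  8P = O

ord(P) = 8


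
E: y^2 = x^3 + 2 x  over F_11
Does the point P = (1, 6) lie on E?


Check whether y^2 = x^3 + 2 x + 0 (mod 11) for (x, y) = (1, 6).
LHS: y^2 = 6^2 mod 11 = 3
RHS: x^3 + 2 x + 0 = 1^3 + 2*1 + 0 mod 11 = 3
LHS = RHS

Yes, on the curve


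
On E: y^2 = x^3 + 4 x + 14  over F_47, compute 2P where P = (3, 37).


Doubling: s = (3 x1^2 + a) / (2 y1)
s = (3*3^2 + 4) / (2*37) mod 47 = 29
x3 = s^2 - 2 x1 mod 47 = 29^2 - 2*3 = 36
y3 = s (x1 - x3) - y1 mod 47 = 29 * (3 - 36) - 37 = 40

2P = (36, 40)


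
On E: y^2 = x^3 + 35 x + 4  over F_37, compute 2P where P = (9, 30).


k = 2 = 10_2 (binary, LSB first: 01)
Double-and-add from P = (9, 30):
  bit 0 = 0: acc unchanged = O
  bit 1 = 1: acc = O + (35, 0) = (35, 0)

2P = (35, 0)


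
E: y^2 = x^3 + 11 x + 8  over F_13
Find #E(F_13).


For each x in F_13, count y with y^2 = x^3 + 11 x + 8 mod 13:
  x = 2: RHS = 12, y in [5, 8]  -> 2 point(s)
  x = 3: RHS = 3, y in [4, 9]  -> 2 point(s)
  x = 4: RHS = 12, y in [5, 8]  -> 2 point(s)
  x = 6: RHS = 4, y in [2, 11]  -> 2 point(s)
  x = 7: RHS = 12, y in [5, 8]  -> 2 point(s)
  x = 8: RHS = 10, y in [6, 7]  -> 2 point(s)
  x = 9: RHS = 4, y in [2, 11]  -> 2 point(s)
  x = 10: RHS = 0, y in [0]  -> 1 point(s)
  x = 11: RHS = 4, y in [2, 11]  -> 2 point(s)
  x = 12: RHS = 9, y in [3, 10]  -> 2 point(s)
Affine points: 19. Add the point at infinity: total = 20.

#E(F_13) = 20


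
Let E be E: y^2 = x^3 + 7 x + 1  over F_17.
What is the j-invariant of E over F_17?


Delta = -16(4 a^3 + 27 b^2) mod 17 = 5
-1728 * (4 a)^3 = -1728 * (4*7)^3 mod 17 = 13
j = 13 * 5^(-1) mod 17 = 6

j = 6 (mod 17)


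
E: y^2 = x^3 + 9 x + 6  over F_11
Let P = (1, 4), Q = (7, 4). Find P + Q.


P != Q, so use the chord formula.
s = (y2 - y1) / (x2 - x1) = (0) / (6) mod 11 = 0
x3 = s^2 - x1 - x2 mod 11 = 0^2 - 1 - 7 = 3
y3 = s (x1 - x3) - y1 mod 11 = 0 * (1 - 3) - 4 = 7

P + Q = (3, 7)


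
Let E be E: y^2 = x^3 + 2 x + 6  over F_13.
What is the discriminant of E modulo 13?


4 a^3 + 27 b^2 = 4*2^3 + 27*6^2 = 32 + 972 = 1004
Delta = -16 * (1004) = -16064
Delta mod 13 = 4

Delta = 4 (mod 13)


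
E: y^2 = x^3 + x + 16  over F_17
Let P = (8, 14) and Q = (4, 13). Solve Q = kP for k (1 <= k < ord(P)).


Enumerate multiples of P until we hit Q = (4, 13):
  1P = (8, 14)
  2P = (2, 14)
  3P = (7, 3)
  4P = (4, 13)
Match found at i = 4.

k = 4


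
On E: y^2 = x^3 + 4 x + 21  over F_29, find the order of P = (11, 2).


Compute successive multiples of P until we hit O:
  1P = (11, 2)
  2P = (6, 0)
  3P = (11, 27)
  4P = O

ord(P) = 4


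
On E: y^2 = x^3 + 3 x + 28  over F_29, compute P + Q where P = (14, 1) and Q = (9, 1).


P != Q, so use the chord formula.
s = (y2 - y1) / (x2 - x1) = (0) / (24) mod 29 = 0
x3 = s^2 - x1 - x2 mod 29 = 0^2 - 14 - 9 = 6
y3 = s (x1 - x3) - y1 mod 29 = 0 * (14 - 6) - 1 = 28

P + Q = (6, 28)


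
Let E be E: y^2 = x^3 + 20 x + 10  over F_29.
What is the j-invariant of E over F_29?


Delta = -16(4 a^3 + 27 b^2) mod 29 = 5
-1728 * (4 a)^3 = -1728 * (4*20)^3 mod 29 = 2
j = 2 * 5^(-1) mod 29 = 12

j = 12 (mod 29)


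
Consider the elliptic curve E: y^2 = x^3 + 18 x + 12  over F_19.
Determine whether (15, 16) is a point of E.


Check whether y^2 = x^3 + 18 x + 12 (mod 19) for (x, y) = (15, 16).
LHS: y^2 = 16^2 mod 19 = 9
RHS: x^3 + 18 x + 12 = 15^3 + 18*15 + 12 mod 19 = 9
LHS = RHS

Yes, on the curve


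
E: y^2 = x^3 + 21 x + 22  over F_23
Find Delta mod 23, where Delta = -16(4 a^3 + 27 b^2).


4 a^3 + 27 b^2 = 4*21^3 + 27*22^2 = 37044 + 13068 = 50112
Delta = -16 * (50112) = -801792
Delta mod 23 = 11

Delta = 11 (mod 23)


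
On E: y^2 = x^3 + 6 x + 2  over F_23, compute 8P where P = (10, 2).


k = 8 = 1000_2 (binary, LSB first: 0001)
Double-and-add from P = (10, 2):
  bit 0 = 0: acc unchanged = O
  bit 1 = 0: acc unchanged = O
  bit 2 = 0: acc unchanged = O
  bit 3 = 1: acc = O + (19, 12) = (19, 12)

8P = (19, 12)


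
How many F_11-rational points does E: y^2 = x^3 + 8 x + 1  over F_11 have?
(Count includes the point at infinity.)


For each x in F_11, count y with y^2 = x^3 + 8 x + 1 mod 11:
  x = 0: RHS = 1, y in [1, 10]  -> 2 point(s)
  x = 2: RHS = 3, y in [5, 6]  -> 2 point(s)
  x = 4: RHS = 9, y in [3, 8]  -> 2 point(s)
  x = 5: RHS = 1, y in [1, 10]  -> 2 point(s)
  x = 6: RHS = 1, y in [1, 10]  -> 2 point(s)
  x = 7: RHS = 4, y in [2, 9]  -> 2 point(s)
  x = 8: RHS = 5, y in [4, 7]  -> 2 point(s)
  x = 10: RHS = 3, y in [5, 6]  -> 2 point(s)
Affine points: 16. Add the point at infinity: total = 17.

#E(F_11) = 17


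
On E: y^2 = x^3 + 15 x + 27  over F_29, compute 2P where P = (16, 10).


Doubling: s = (3 x1^2 + a) / (2 y1)
s = (3*16^2 + 15) / (2*10) mod 29 = 0
x3 = s^2 - 2 x1 mod 29 = 0^2 - 2*16 = 26
y3 = s (x1 - x3) - y1 mod 29 = 0 * (16 - 26) - 10 = 19

2P = (26, 19)


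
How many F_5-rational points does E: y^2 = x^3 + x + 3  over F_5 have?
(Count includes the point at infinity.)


For each x in F_5, count y with y^2 = x^3 + 1 x + 3 mod 5:
  x = 1: RHS = 0, y in [0]  -> 1 point(s)
  x = 4: RHS = 1, y in [1, 4]  -> 2 point(s)
Affine points: 3. Add the point at infinity: total = 4.

#E(F_5) = 4


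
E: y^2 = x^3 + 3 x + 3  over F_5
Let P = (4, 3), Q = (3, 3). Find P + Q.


P != Q, so use the chord formula.
s = (y2 - y1) / (x2 - x1) = (0) / (4) mod 5 = 0
x3 = s^2 - x1 - x2 mod 5 = 0^2 - 4 - 3 = 3
y3 = s (x1 - x3) - y1 mod 5 = 0 * (4 - 3) - 3 = 2

P + Q = (3, 2)


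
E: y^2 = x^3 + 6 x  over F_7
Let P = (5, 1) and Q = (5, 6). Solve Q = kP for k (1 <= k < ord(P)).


Enumerate multiples of P until we hit Q = (5, 6):
  1P = (5, 1)
  2P = (1, 0)
  3P = (5, 6)
Match found at i = 3.

k = 3


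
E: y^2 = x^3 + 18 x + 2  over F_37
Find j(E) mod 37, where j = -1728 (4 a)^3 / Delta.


Delta = -16(4 a^3 + 27 b^2) mod 37 = 19
-1728 * (4 a)^3 = -1728 * (4*18)^3 mod 37 = 23
j = 23 * 19^(-1) mod 37 = 9

j = 9 (mod 37)


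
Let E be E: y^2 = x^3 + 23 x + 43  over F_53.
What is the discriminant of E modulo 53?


4 a^3 + 27 b^2 = 4*23^3 + 27*43^2 = 48668 + 49923 = 98591
Delta = -16 * (98591) = -1577456
Delta mod 53 = 36

Delta = 36 (mod 53)


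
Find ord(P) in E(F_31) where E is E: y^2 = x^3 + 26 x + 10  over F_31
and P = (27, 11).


Compute successive multiples of P until we hit O:
  1P = (27, 11)
  2P = (27, 20)
  3P = O

ord(P) = 3


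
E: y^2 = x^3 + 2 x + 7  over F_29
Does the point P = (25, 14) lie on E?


Check whether y^2 = x^3 + 2 x + 7 (mod 29) for (x, y) = (25, 14).
LHS: y^2 = 14^2 mod 29 = 22
RHS: x^3 + 2 x + 7 = 25^3 + 2*25 + 7 mod 29 = 22
LHS = RHS

Yes, on the curve


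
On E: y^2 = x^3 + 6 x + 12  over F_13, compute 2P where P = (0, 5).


Doubling: s = (3 x1^2 + a) / (2 y1)
s = (3*0^2 + 6) / (2*5) mod 13 = 11
x3 = s^2 - 2 x1 mod 13 = 11^2 - 2*0 = 4
y3 = s (x1 - x3) - y1 mod 13 = 11 * (0 - 4) - 5 = 3

2P = (4, 3)


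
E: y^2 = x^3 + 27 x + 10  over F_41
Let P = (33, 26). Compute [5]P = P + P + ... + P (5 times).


k = 5 = 101_2 (binary, LSB first: 101)
Double-and-add from P = (33, 26):
  bit 0 = 1: acc = O + (33, 26) = (33, 26)
  bit 1 = 0: acc unchanged = (33, 26)
  bit 2 = 1: acc = (33, 26) + (9, 11) = (9, 30)

5P = (9, 30)


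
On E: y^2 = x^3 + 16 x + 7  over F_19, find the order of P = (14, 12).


Compute successive multiples of P until we hit O:
  1P = (14, 12)
  2P = (0, 11)
  3P = (2, 16)
  4P = (1, 9)
  5P = (9, 14)
  6P = (3, 14)
  7P = (8, 18)
  8P = (17, 10)
  ... (continuing to 21P)
  21P = O

ord(P) = 21


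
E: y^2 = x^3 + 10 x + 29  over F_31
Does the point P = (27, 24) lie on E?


Check whether y^2 = x^3 + 10 x + 29 (mod 31) for (x, y) = (27, 24).
LHS: y^2 = 24^2 mod 31 = 18
RHS: x^3 + 10 x + 29 = 27^3 + 10*27 + 29 mod 31 = 18
LHS = RHS

Yes, on the curve


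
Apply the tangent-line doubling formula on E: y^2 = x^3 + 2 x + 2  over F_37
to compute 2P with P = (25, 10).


Doubling: s = (3 x1^2 + a) / (2 y1)
s = (3*25^2 + 2) / (2*10) mod 37 = 18
x3 = s^2 - 2 x1 mod 37 = 18^2 - 2*25 = 15
y3 = s (x1 - x3) - y1 mod 37 = 18 * (25 - 15) - 10 = 22

2P = (15, 22)


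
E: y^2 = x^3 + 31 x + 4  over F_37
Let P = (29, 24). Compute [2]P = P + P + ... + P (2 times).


k = 2 = 10_2 (binary, LSB first: 01)
Double-and-add from P = (29, 24):
  bit 0 = 0: acc unchanged = O
  bit 1 = 1: acc = O + (5, 32) = (5, 32)

2P = (5, 32)


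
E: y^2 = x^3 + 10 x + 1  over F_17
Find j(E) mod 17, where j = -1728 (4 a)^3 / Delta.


Delta = -16(4 a^3 + 27 b^2) mod 17 = 15
-1728 * (4 a)^3 = -1728 * (4*10)^3 mod 17 = 4
j = 4 * 15^(-1) mod 17 = 15

j = 15 (mod 17)


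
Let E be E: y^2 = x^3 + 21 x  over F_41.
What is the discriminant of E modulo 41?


4 a^3 + 27 b^2 = 4*21^3 + 27*0^2 = 37044 + 0 = 37044
Delta = -16 * (37044) = -592704
Delta mod 41 = 33

Delta = 33 (mod 41)


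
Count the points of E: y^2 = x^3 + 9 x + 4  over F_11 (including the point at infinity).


For each x in F_11, count y with y^2 = x^3 + 9 x + 4 mod 11:
  x = 0: RHS = 4, y in [2, 9]  -> 2 point(s)
  x = 1: RHS = 3, y in [5, 6]  -> 2 point(s)
  x = 3: RHS = 3, y in [5, 6]  -> 2 point(s)
  x = 4: RHS = 5, y in [4, 7]  -> 2 point(s)
  x = 5: RHS = 9, y in [3, 8]  -> 2 point(s)
  x = 7: RHS = 3, y in [5, 6]  -> 2 point(s)
  x = 8: RHS = 5, y in [4, 7]  -> 2 point(s)
  x = 9: RHS = 0, y in [0]  -> 1 point(s)
  x = 10: RHS = 5, y in [4, 7]  -> 2 point(s)
Affine points: 17. Add the point at infinity: total = 18.

#E(F_11) = 18


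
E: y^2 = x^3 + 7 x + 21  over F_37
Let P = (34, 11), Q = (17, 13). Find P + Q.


P != Q, so use the chord formula.
s = (y2 - y1) / (x2 - x1) = (2) / (20) mod 37 = 26
x3 = s^2 - x1 - x2 mod 37 = 26^2 - 34 - 17 = 33
y3 = s (x1 - x3) - y1 mod 37 = 26 * (34 - 33) - 11 = 15

P + Q = (33, 15)


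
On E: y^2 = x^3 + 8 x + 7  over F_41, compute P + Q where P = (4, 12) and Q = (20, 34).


P != Q, so use the chord formula.
s = (y2 - y1) / (x2 - x1) = (22) / (16) mod 41 = 27
x3 = s^2 - x1 - x2 mod 41 = 27^2 - 4 - 20 = 8
y3 = s (x1 - x3) - y1 mod 41 = 27 * (4 - 8) - 12 = 3

P + Q = (8, 3)


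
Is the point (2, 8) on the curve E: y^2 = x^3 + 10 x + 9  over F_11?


Check whether y^2 = x^3 + 10 x + 9 (mod 11) for (x, y) = (2, 8).
LHS: y^2 = 8^2 mod 11 = 9
RHS: x^3 + 10 x + 9 = 2^3 + 10*2 + 9 mod 11 = 4
LHS != RHS

No, not on the curve


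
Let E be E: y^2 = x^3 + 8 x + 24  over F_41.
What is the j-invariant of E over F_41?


Delta = -16(4 a^3 + 27 b^2) mod 41 = 29
-1728 * (4 a)^3 = -1728 * (4*8)^3 mod 41 = 28
j = 28 * 29^(-1) mod 41 = 25

j = 25 (mod 41)


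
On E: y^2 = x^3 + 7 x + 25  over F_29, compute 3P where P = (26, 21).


k = 3 = 11_2 (binary, LSB first: 11)
Double-and-add from P = (26, 21):
  bit 0 = 1: acc = O + (26, 21) = (26, 21)
  bit 1 = 1: acc = (26, 21) + (1, 2) = (1, 27)

3P = (1, 27)


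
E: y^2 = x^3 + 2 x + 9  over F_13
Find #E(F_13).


For each x in F_13, count y with y^2 = x^3 + 2 x + 9 mod 13:
  x = 0: RHS = 9, y in [3, 10]  -> 2 point(s)
  x = 1: RHS = 12, y in [5, 8]  -> 2 point(s)
  x = 3: RHS = 3, y in [4, 9]  -> 2 point(s)
  x = 4: RHS = 3, y in [4, 9]  -> 2 point(s)
  x = 5: RHS = 1, y in [1, 12]  -> 2 point(s)
  x = 6: RHS = 3, y in [4, 9]  -> 2 point(s)
  x = 8: RHS = 4, y in [2, 11]  -> 2 point(s)
  x = 11: RHS = 10, y in [6, 7]  -> 2 point(s)
Affine points: 16. Add the point at infinity: total = 17.

#E(F_13) = 17


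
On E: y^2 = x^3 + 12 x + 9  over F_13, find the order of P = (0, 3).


Compute successive multiples of P until we hit O:
  1P = (0, 3)
  2P = (4, 2)
  3P = (5, 8)
  4P = (9, 1)
  5P = (1, 3)
  6P = (12, 10)
  7P = (11, 9)
  8P = (11, 4)
  ... (continuing to 15P)
  15P = O

ord(P) = 15
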